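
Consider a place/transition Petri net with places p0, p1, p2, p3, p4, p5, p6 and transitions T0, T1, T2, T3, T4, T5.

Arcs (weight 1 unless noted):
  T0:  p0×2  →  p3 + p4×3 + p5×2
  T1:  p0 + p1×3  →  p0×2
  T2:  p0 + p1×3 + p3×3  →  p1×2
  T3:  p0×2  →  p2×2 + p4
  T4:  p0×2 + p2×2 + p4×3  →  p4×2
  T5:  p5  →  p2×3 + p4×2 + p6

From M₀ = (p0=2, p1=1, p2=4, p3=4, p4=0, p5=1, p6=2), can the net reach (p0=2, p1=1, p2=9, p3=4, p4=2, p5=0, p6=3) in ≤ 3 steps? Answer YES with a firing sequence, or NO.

depth 0: 1 marking
depth 1: 4 markings reached so far
depth 2: 6 markings reached so far
depth 3: 7 markings reached so far
target is not among the 7 markings reachable within 3 steps

NO — not reachable within 3 firings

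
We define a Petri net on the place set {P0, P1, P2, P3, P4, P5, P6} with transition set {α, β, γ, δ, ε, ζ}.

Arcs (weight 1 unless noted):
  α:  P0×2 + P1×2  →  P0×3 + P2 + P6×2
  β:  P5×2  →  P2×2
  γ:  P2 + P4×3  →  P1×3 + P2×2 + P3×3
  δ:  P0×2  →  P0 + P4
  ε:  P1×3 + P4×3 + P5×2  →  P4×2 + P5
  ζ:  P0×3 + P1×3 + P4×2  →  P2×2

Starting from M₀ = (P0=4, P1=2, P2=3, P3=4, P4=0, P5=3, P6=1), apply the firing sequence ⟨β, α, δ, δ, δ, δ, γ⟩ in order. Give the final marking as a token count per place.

step 1: fire β:  (P0=4, P1=2, P2=3, P3=4, P4=0, P5=3, P6=1) → (P0=4, P1=2, P2=5, P3=4, P4=0, P5=1, P6=1)
step 2: fire α:  (P0=4, P1=2, P2=5, P3=4, P4=0, P5=1, P6=1) → (P0=5, P1=0, P2=6, P3=4, P4=0, P5=1, P6=3)
step 3: fire δ:  (P0=5, P1=0, P2=6, P3=4, P4=0, P5=1, P6=3) → (P0=4, P1=0, P2=6, P3=4, P4=1, P5=1, P6=3)
step 4: fire δ:  (P0=4, P1=0, P2=6, P3=4, P4=1, P5=1, P6=3) → (P0=3, P1=0, P2=6, P3=4, P4=2, P5=1, P6=3)
step 5: fire δ:  (P0=3, P1=0, P2=6, P3=4, P4=2, P5=1, P6=3) → (P0=2, P1=0, P2=6, P3=4, P4=3, P5=1, P6=3)
step 6: fire δ:  (P0=2, P1=0, P2=6, P3=4, P4=3, P5=1, P6=3) → (P0=1, P1=0, P2=6, P3=4, P4=4, P5=1, P6=3)
step 7: fire γ:  (P0=1, P1=0, P2=6, P3=4, P4=4, P5=1, P6=3) → (P0=1, P1=3, P2=7, P3=7, P4=1, P5=1, P6=3)

(P0=1, P1=3, P2=7, P3=7, P4=1, P5=1, P6=3)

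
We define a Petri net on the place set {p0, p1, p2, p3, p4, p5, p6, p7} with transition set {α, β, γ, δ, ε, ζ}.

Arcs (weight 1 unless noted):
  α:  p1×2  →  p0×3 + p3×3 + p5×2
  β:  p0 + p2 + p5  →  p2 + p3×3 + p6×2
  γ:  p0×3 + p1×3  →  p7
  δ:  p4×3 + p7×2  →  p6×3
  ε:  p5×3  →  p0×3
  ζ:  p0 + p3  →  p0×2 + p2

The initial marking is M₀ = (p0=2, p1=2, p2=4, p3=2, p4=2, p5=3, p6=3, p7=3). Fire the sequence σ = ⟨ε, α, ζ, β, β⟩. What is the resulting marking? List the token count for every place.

(p0=7, p1=0, p2=5, p3=10, p4=2, p5=0, p6=7, p7=3)

step 1: fire ε:  (p0=2, p1=2, p2=4, p3=2, p4=2, p5=3, p6=3, p7=3) → (p0=5, p1=2, p2=4, p3=2, p4=2, p5=0, p6=3, p7=3)
step 2: fire α:  (p0=5, p1=2, p2=4, p3=2, p4=2, p5=0, p6=3, p7=3) → (p0=8, p1=0, p2=4, p3=5, p4=2, p5=2, p6=3, p7=3)
step 3: fire ζ:  (p0=8, p1=0, p2=4, p3=5, p4=2, p5=2, p6=3, p7=3) → (p0=9, p1=0, p2=5, p3=4, p4=2, p5=2, p6=3, p7=3)
step 4: fire β:  (p0=9, p1=0, p2=5, p3=4, p4=2, p5=2, p6=3, p7=3) → (p0=8, p1=0, p2=5, p3=7, p4=2, p5=1, p6=5, p7=3)
step 5: fire β:  (p0=8, p1=0, p2=5, p3=7, p4=2, p5=1, p6=5, p7=3) → (p0=7, p1=0, p2=5, p3=10, p4=2, p5=0, p6=7, p7=3)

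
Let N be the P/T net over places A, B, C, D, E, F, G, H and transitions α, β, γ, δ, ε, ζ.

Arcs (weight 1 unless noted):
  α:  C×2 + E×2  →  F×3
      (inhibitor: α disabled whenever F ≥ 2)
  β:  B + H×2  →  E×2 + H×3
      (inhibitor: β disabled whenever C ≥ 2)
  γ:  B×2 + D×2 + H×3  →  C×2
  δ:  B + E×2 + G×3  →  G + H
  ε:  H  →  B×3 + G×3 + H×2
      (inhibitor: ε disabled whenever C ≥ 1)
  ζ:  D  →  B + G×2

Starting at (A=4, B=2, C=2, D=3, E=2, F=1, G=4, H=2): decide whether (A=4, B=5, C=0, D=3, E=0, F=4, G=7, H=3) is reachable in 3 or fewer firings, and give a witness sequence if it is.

step 1: fire α:  (A=4, B=2, C=2, D=3, E=2, F=1, G=4, H=2) → (A=4, B=2, C=0, D=3, E=0, F=4, G=4, H=2)
step 2: fire ε:  (A=4, B=2, C=0, D=3, E=0, F=4, G=4, H=2) → (A=4, B=5, C=0, D=3, E=0, F=4, G=7, H=3)

YES — reachable via ⟨α, ε⟩ (2 firings)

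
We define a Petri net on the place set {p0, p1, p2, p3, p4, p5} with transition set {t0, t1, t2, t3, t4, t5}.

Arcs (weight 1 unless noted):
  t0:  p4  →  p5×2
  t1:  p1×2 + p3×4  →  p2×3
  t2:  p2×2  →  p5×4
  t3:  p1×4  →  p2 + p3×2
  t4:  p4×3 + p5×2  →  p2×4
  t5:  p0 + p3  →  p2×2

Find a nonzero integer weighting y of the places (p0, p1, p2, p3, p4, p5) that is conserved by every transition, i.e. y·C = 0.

Incidence matrix C (rows=places, cols=transitions):
       t0   t1   t2   t3   t4   t5
   p0   0    0    0    0    0   -1
   p1   0   -2    0   -4    0    0
   p2   0    3   -2    1    4    2
   p3   0   -4    0    2    0   -1
   p4  -1    0    0    0   -3    0
   p5   2    0    4    0   -2    0

Candidate y = [3, 1, 2, 1, 2, 1]; check y·C column-wise:
  col t0: 3·0 + 1·0 + 2·0 + 1·0 + 2·-1 + 1·2 = 0
  col t1: 3·0 + 1·-2 + 2·3 + 1·-4 + 2·0 + 1·0 = 0
  col t2: 3·0 + 1·0 + 2·-2 + 1·0 + 2·0 + 1·4 = 0
  col t3: 3·0 + 1·-4 + 2·1 + 1·2 + 2·0 + 1·0 = 0
  col t4: 3·0 + 1·0 + 2·4 + 1·0 + 2·-3 + 1·-2 = 0
  col t5: 3·-1 + 1·0 + 2·2 + 1·-1 + 2·0 + 1·0 = 0

y = (p0:3, p1:1, p2:2, p3:1, p4:2, p5:1)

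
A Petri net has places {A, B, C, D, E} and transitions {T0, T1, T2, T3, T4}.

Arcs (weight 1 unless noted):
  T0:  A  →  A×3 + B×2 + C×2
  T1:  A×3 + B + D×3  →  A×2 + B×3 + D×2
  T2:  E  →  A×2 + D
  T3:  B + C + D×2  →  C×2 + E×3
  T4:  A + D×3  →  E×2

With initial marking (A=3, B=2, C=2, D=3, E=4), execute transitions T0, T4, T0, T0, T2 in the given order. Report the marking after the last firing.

step 1: fire T0:  (A=3, B=2, C=2, D=3, E=4) → (A=5, B=4, C=4, D=3, E=4)
step 2: fire T4:  (A=5, B=4, C=4, D=3, E=4) → (A=4, B=4, C=4, D=0, E=6)
step 3: fire T0:  (A=4, B=4, C=4, D=0, E=6) → (A=6, B=6, C=6, D=0, E=6)
step 4: fire T0:  (A=6, B=6, C=6, D=0, E=6) → (A=8, B=8, C=8, D=0, E=6)
step 5: fire T2:  (A=8, B=8, C=8, D=0, E=6) → (A=10, B=8, C=8, D=1, E=5)

(A=10, B=8, C=8, D=1, E=5)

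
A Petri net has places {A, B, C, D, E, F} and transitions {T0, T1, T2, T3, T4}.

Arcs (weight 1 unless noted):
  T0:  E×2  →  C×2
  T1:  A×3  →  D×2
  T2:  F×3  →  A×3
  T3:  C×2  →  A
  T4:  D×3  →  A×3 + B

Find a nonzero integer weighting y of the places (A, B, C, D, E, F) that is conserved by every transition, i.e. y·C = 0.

y = (A:2, B:3, C:1, D:3, E:1, F:2)

Incidence matrix C (rows=places, cols=transitions):
       T0   T1   T2   T3   T4
    A   0   -3    3    1    3
    B   0    0    0    0    1
    C   2    0    0   -2    0
    D   0    2    0    0   -3
    E  -2    0    0    0    0
    F   0    0   -3    0    0

Candidate y = [2, 3, 1, 3, 1, 2]; check y·C column-wise:
  col T0: 2·0 + 3·0 + 1·2 + 3·0 + 1·-2 + 2·0 = 0
  col T1: 2·-3 + 3·0 + 1·0 + 3·2 + 1·0 + 2·0 = 0
  col T2: 2·3 + 3·0 + 1·0 + 3·0 + 1·0 + 2·-3 = 0
  col T3: 2·1 + 3·0 + 1·-2 + 3·0 + 1·0 + 2·0 = 0
  col T4: 2·3 + 3·1 + 1·0 + 3·-3 + 1·0 + 2·0 = 0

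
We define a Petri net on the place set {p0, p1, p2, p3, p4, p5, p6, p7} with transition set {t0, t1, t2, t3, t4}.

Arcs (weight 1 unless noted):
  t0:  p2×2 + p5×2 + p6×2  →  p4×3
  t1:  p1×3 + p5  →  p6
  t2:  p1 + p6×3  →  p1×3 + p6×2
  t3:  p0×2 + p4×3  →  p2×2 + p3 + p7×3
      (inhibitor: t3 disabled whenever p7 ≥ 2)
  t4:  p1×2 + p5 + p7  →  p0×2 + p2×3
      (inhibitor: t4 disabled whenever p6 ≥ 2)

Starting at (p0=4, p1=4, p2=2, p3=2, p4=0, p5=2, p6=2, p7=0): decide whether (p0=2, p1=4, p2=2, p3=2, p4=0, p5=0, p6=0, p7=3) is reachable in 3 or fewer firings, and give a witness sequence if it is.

depth 0: 1 marking
depth 1: 3 markings reached so far
depth 2: 5 markings reached so far
depth 3: 6 markings reached so far
target is not among the 6 markings reachable within 3 steps

NO — not reachable within 3 firings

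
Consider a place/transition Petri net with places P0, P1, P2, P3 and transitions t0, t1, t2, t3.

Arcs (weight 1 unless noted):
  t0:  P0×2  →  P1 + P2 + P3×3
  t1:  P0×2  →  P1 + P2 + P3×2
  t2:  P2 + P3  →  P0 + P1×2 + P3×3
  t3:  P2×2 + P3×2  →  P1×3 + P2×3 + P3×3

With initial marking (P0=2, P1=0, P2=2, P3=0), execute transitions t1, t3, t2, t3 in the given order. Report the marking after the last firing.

(P0=1, P1=9, P2=4, P3=6)

step 1: fire t1:  (P0=2, P1=0, P2=2, P3=0) → (P0=0, P1=1, P2=3, P3=2)
step 2: fire t3:  (P0=0, P1=1, P2=3, P3=2) → (P0=0, P1=4, P2=4, P3=3)
step 3: fire t2:  (P0=0, P1=4, P2=4, P3=3) → (P0=1, P1=6, P2=3, P3=5)
step 4: fire t3:  (P0=1, P1=6, P2=3, P3=5) → (P0=1, P1=9, P2=4, P3=6)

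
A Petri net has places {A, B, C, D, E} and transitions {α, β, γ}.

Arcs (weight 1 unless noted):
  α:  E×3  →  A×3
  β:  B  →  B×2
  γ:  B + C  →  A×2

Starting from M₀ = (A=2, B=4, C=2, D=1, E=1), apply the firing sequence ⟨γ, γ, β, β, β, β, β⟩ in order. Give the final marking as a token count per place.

step 1: fire γ:  (A=2, B=4, C=2, D=1, E=1) → (A=4, B=3, C=1, D=1, E=1)
step 2: fire γ:  (A=4, B=3, C=1, D=1, E=1) → (A=6, B=2, C=0, D=1, E=1)
step 3: fire β:  (A=6, B=2, C=0, D=1, E=1) → (A=6, B=3, C=0, D=1, E=1)
step 4: fire β:  (A=6, B=3, C=0, D=1, E=1) → (A=6, B=4, C=0, D=1, E=1)
step 5: fire β:  (A=6, B=4, C=0, D=1, E=1) → (A=6, B=5, C=0, D=1, E=1)
step 6: fire β:  (A=6, B=5, C=0, D=1, E=1) → (A=6, B=6, C=0, D=1, E=1)
step 7: fire β:  (A=6, B=6, C=0, D=1, E=1) → (A=6, B=7, C=0, D=1, E=1)

(A=6, B=7, C=0, D=1, E=1)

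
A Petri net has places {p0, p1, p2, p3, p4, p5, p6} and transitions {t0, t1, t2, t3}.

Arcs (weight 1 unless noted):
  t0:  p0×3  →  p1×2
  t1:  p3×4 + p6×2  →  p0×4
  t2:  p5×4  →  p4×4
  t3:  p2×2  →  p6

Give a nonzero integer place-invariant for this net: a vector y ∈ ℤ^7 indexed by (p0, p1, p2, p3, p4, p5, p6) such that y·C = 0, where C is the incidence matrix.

Incidence matrix C (rows=places, cols=transitions):
       t0   t1   t2   t3
   p0  -3    4    0    0
   p1   2    0    0    0
   p2   0    0    0   -2
   p3   0   -4    0    0
   p4   0    0    4    0
   p5   0    0   -4    0
   p6   0   -2    0    1

Candidate y = [2, 3, 0, 2, 0, 0, 0]; check y·C column-wise:
  col t0: 2·-3 + 3·2 + 2·0 = 0
  col t1: 2·4 + 3·0 + 2·-4 + 0·-2 = 0
  col t2: 2·0 + 3·0 + 2·0 + 0·4 + 0·-4 = 0
  col t3: 2·0 + 3·0 + 0·-2 + 2·0 + 0·1 = 0

y = (p0:2, p1:3, p2:0, p3:2, p4:0, p5:0, p6:0)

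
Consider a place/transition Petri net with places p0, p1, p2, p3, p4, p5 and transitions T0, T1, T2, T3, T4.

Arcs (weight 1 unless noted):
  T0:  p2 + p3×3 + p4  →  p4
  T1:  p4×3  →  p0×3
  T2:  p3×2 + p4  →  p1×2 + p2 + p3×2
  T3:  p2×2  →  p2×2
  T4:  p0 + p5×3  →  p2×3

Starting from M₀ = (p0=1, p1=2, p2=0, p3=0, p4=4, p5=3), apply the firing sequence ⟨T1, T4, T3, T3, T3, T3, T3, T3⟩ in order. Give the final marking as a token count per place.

step 1: fire T1:  (p0=1, p1=2, p2=0, p3=0, p4=4, p5=3) → (p0=4, p1=2, p2=0, p3=0, p4=1, p5=3)
step 2: fire T4:  (p0=4, p1=2, p2=0, p3=0, p4=1, p5=3) → (p0=3, p1=2, p2=3, p3=0, p4=1, p5=0)
step 3: fire T3:  (p0=3, p1=2, p2=3, p3=0, p4=1, p5=0) → (p0=3, p1=2, p2=3, p3=0, p4=1, p5=0)
step 4: fire T3:  (p0=3, p1=2, p2=3, p3=0, p4=1, p5=0) → (p0=3, p1=2, p2=3, p3=0, p4=1, p5=0)
step 5: fire T3:  (p0=3, p1=2, p2=3, p3=0, p4=1, p5=0) → (p0=3, p1=2, p2=3, p3=0, p4=1, p5=0)
step 6: fire T3:  (p0=3, p1=2, p2=3, p3=0, p4=1, p5=0) → (p0=3, p1=2, p2=3, p3=0, p4=1, p5=0)
step 7: fire T3:  (p0=3, p1=2, p2=3, p3=0, p4=1, p5=0) → (p0=3, p1=2, p2=3, p3=0, p4=1, p5=0)
step 8: fire T3:  (p0=3, p1=2, p2=3, p3=0, p4=1, p5=0) → (p0=3, p1=2, p2=3, p3=0, p4=1, p5=0)

(p0=3, p1=2, p2=3, p3=0, p4=1, p5=0)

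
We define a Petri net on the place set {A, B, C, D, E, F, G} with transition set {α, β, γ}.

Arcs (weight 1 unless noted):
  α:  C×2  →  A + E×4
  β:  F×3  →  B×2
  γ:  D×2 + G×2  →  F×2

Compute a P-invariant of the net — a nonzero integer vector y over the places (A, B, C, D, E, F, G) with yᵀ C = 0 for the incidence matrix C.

y = (A:2, B:0, C:1, D:0, E:0, F:0, G:0)

Incidence matrix C (rows=places, cols=transitions):
        α    β    γ
    A   1    0    0
    B   0    2    0
    C  -2    0    0
    D   0    0   -2
    E   4    0    0
    F   0   -3    2
    G   0    0   -2

Candidate y = [2, 0, 1, 0, 0, 0, 0]; check y·C column-wise:
  col α: 2·1 + 1·-2 + 0·4 = 0
  col β: 2·0 + 0·2 + 1·0 + 0·-3 = 0
  col γ: 2·0 + 1·0 + 0·-2 + 0·2 + 0·-2 = 0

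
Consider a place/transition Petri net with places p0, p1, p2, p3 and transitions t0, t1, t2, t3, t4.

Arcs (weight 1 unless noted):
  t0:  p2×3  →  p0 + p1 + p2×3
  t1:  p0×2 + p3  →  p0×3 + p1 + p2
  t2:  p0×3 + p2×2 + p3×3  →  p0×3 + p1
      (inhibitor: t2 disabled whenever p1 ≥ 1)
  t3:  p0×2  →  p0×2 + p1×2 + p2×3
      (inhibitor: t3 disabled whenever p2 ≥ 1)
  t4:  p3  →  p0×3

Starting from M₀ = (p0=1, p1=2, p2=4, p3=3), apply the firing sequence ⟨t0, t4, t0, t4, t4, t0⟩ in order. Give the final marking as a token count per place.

(p0=13, p1=5, p2=4, p3=0)

step 1: fire t0:  (p0=1, p1=2, p2=4, p3=3) → (p0=2, p1=3, p2=4, p3=3)
step 2: fire t4:  (p0=2, p1=3, p2=4, p3=3) → (p0=5, p1=3, p2=4, p3=2)
step 3: fire t0:  (p0=5, p1=3, p2=4, p3=2) → (p0=6, p1=4, p2=4, p3=2)
step 4: fire t4:  (p0=6, p1=4, p2=4, p3=2) → (p0=9, p1=4, p2=4, p3=1)
step 5: fire t4:  (p0=9, p1=4, p2=4, p3=1) → (p0=12, p1=4, p2=4, p3=0)
step 6: fire t0:  (p0=12, p1=4, p2=4, p3=0) → (p0=13, p1=5, p2=4, p3=0)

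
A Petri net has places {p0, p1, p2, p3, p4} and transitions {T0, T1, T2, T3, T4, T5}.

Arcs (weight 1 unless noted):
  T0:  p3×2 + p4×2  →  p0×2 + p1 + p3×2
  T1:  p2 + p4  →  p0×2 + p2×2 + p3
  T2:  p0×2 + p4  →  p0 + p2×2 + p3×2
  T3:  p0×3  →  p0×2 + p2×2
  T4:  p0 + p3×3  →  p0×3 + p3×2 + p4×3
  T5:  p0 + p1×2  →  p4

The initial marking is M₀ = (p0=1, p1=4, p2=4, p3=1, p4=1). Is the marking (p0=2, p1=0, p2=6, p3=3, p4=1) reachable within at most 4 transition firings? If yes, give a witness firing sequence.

depth 0: 1 marking
depth 1: 3 markings reached so far
depth 2: 5 markings reached so far
depth 3: 9 markings reached so far
depth 4: 16 markings reached so far
target is not among the 16 markings reachable within 4 steps

NO — not reachable within 4 firings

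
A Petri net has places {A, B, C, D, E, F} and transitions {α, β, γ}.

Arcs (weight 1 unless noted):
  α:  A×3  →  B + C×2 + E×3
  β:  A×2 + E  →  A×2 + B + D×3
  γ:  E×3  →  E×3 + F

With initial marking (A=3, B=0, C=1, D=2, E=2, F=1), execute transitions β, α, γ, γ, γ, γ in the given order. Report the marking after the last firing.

(A=0, B=2, C=3, D=5, E=4, F=5)

step 1: fire β:  (A=3, B=0, C=1, D=2, E=2, F=1) → (A=3, B=1, C=1, D=5, E=1, F=1)
step 2: fire α:  (A=3, B=1, C=1, D=5, E=1, F=1) → (A=0, B=2, C=3, D=5, E=4, F=1)
step 3: fire γ:  (A=0, B=2, C=3, D=5, E=4, F=1) → (A=0, B=2, C=3, D=5, E=4, F=2)
step 4: fire γ:  (A=0, B=2, C=3, D=5, E=4, F=2) → (A=0, B=2, C=3, D=5, E=4, F=3)
step 5: fire γ:  (A=0, B=2, C=3, D=5, E=4, F=3) → (A=0, B=2, C=3, D=5, E=4, F=4)
step 6: fire γ:  (A=0, B=2, C=3, D=5, E=4, F=4) → (A=0, B=2, C=3, D=5, E=4, F=5)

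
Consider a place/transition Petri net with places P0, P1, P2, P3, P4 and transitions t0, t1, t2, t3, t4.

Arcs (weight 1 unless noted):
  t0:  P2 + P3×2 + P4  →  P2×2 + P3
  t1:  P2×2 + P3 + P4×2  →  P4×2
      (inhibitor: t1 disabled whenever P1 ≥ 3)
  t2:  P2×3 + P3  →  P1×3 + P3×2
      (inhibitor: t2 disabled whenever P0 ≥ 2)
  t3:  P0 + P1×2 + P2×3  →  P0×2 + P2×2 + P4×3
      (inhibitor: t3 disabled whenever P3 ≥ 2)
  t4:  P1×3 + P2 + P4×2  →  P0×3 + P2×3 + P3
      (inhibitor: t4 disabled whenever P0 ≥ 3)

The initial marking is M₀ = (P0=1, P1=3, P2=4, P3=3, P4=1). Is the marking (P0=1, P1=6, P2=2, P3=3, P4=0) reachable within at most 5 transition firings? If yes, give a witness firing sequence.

step 1: fire t0:  (P0=1, P1=3, P2=4, P3=3, P4=1) → (P0=1, P1=3, P2=5, P3=2, P4=0)
step 2: fire t2:  (P0=1, P1=3, P2=5, P3=2, P4=0) → (P0=1, P1=6, P2=2, P3=3, P4=0)

YES — reachable via ⟨t0, t2⟩ (2 firings)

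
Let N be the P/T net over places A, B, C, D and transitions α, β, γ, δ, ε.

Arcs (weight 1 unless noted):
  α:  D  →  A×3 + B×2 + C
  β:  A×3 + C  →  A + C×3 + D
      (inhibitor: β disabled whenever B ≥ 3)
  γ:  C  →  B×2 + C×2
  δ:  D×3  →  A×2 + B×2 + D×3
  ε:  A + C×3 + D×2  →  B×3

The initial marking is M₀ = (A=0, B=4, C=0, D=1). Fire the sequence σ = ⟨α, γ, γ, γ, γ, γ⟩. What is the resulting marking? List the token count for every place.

step 1: fire α:  (A=0, B=4, C=0, D=1) → (A=3, B=6, C=1, D=0)
step 2: fire γ:  (A=3, B=6, C=1, D=0) → (A=3, B=8, C=2, D=0)
step 3: fire γ:  (A=3, B=8, C=2, D=0) → (A=3, B=10, C=3, D=0)
step 4: fire γ:  (A=3, B=10, C=3, D=0) → (A=3, B=12, C=4, D=0)
step 5: fire γ:  (A=3, B=12, C=4, D=0) → (A=3, B=14, C=5, D=0)
step 6: fire γ:  (A=3, B=14, C=5, D=0) → (A=3, B=16, C=6, D=0)

(A=3, B=16, C=6, D=0)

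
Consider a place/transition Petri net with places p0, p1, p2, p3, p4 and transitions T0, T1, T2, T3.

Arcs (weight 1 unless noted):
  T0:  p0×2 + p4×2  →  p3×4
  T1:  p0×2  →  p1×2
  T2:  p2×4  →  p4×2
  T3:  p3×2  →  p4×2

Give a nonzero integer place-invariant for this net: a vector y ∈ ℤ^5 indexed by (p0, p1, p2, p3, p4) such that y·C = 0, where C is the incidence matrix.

y = (p0:2, p1:2, p2:1, p3:2, p4:2)

Incidence matrix C (rows=places, cols=transitions):
       T0   T1   T2   T3
   p0  -2   -2    0    0
   p1   0    2    0    0
   p2   0    0   -4    0
   p3   4    0    0   -2
   p4  -2    0    2    2

Candidate y = [2, 2, 1, 2, 2]; check y·C column-wise:
  col T0: 2·-2 + 2·0 + 1·0 + 2·4 + 2·-2 = 0
  col T1: 2·-2 + 2·2 + 1·0 + 2·0 + 2·0 = 0
  col T2: 2·0 + 2·0 + 1·-4 + 2·0 + 2·2 = 0
  col T3: 2·0 + 2·0 + 1·0 + 2·-2 + 2·2 = 0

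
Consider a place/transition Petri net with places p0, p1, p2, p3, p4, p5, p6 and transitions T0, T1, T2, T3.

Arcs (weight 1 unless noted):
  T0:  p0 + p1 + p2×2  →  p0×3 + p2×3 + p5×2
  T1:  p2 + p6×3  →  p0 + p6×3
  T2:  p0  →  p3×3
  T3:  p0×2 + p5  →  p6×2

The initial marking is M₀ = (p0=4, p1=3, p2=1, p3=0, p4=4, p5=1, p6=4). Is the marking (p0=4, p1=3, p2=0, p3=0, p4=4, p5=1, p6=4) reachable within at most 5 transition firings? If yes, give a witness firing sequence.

NO — not reachable within 5 firings

depth 0: 1 marking
depth 1: 4 markings reached so far
depth 2: 8 markings reached so far
depth 3: 12 markings reached so far
depth 4: 15 markings reached so far
depth 5: 17 markings reached so far
target is not among the 17 markings reachable within 5 steps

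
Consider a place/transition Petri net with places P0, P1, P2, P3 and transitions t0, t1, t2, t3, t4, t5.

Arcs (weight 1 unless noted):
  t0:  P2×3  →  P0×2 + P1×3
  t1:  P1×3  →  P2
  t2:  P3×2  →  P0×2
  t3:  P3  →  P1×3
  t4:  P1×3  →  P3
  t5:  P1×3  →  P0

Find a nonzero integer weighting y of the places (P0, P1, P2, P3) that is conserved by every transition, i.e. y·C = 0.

y = (P0:3, P1:1, P2:3, P3:3)

Incidence matrix C (rows=places, cols=transitions):
       t0   t1   t2   t3   t4   t5
   P0   2    0    2    0    0    1
   P1   3   -3    0    3   -3   -3
   P2  -3    1    0    0    0    0
   P3   0    0   -2   -1    1    0

Candidate y = [3, 1, 3, 3]; check y·C column-wise:
  col t0: 3·2 + 1·3 + 3·-3 + 3·0 = 0
  col t1: 3·0 + 1·-3 + 3·1 + 3·0 = 0
  col t2: 3·2 + 1·0 + 3·0 + 3·-2 = 0
  col t3: 3·0 + 1·3 + 3·0 + 3·-1 = 0
  col t4: 3·0 + 1·-3 + 3·0 + 3·1 = 0
  col t5: 3·1 + 1·-3 + 3·0 + 3·0 = 0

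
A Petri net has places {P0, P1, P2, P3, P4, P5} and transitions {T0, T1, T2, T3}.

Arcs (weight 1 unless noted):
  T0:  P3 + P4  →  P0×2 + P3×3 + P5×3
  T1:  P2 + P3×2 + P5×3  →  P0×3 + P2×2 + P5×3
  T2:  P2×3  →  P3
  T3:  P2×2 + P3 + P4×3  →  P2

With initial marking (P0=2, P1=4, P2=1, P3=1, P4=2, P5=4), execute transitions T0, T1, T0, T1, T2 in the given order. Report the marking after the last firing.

step 1: fire T0:  (P0=2, P1=4, P2=1, P3=1, P4=2, P5=4) → (P0=4, P1=4, P2=1, P3=3, P4=1, P5=7)
step 2: fire T1:  (P0=4, P1=4, P2=1, P3=3, P4=1, P5=7) → (P0=7, P1=4, P2=2, P3=1, P4=1, P5=7)
step 3: fire T0:  (P0=7, P1=4, P2=2, P3=1, P4=1, P5=7) → (P0=9, P1=4, P2=2, P3=3, P4=0, P5=10)
step 4: fire T1:  (P0=9, P1=4, P2=2, P3=3, P4=0, P5=10) → (P0=12, P1=4, P2=3, P3=1, P4=0, P5=10)
step 5: fire T2:  (P0=12, P1=4, P2=3, P3=1, P4=0, P5=10) → (P0=12, P1=4, P2=0, P3=2, P4=0, P5=10)

(P0=12, P1=4, P2=0, P3=2, P4=0, P5=10)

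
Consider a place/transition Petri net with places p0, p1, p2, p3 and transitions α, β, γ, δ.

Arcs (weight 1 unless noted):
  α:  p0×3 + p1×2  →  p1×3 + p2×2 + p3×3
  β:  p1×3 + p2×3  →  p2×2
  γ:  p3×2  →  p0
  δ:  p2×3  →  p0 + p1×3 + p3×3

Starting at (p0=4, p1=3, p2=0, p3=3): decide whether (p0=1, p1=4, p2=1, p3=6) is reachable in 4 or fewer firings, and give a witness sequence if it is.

NO — not reachable within 4 firings

depth 0: 1 marking
depth 1: 3 markings reached so far
depth 2: 4 markings reached so far
depth 3: 5 markings reached so far
depth 4: 7 markings reached so far
target is not among the 7 markings reachable within 4 steps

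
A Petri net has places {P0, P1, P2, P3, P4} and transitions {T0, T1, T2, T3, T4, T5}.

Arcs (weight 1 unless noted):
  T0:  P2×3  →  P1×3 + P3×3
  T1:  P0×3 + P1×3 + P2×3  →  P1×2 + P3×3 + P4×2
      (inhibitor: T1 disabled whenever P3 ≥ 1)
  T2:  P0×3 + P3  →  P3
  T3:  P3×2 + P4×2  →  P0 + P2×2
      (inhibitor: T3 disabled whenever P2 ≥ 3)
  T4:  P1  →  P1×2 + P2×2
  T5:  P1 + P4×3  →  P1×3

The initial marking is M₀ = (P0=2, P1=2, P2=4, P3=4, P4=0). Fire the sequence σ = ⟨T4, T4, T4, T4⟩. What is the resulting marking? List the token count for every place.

(P0=2, P1=6, P2=12, P3=4, P4=0)

step 1: fire T4:  (P0=2, P1=2, P2=4, P3=4, P4=0) → (P0=2, P1=3, P2=6, P3=4, P4=0)
step 2: fire T4:  (P0=2, P1=3, P2=6, P3=4, P4=0) → (P0=2, P1=4, P2=8, P3=4, P4=0)
step 3: fire T4:  (P0=2, P1=4, P2=8, P3=4, P4=0) → (P0=2, P1=5, P2=10, P3=4, P4=0)
step 4: fire T4:  (P0=2, P1=5, P2=10, P3=4, P4=0) → (P0=2, P1=6, P2=12, P3=4, P4=0)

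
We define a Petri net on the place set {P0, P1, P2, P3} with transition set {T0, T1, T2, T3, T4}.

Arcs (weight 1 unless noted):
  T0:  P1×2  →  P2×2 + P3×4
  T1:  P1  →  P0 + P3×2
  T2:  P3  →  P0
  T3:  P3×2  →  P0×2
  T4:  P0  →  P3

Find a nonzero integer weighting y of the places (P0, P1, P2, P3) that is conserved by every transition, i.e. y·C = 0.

Incidence matrix C (rows=places, cols=transitions):
       T0   T1   T2   T3   T4
   P0   0    1    1    2   -1
   P1  -2   -1    0    0    0
   P2   2    0    0    0    0
   P3   4    2   -1   -2    1

Candidate y = [1, 3, 1, 1]; check y·C column-wise:
  col T0: 1·0 + 3·-2 + 1·2 + 1·4 = 0
  col T1: 1·1 + 3·-1 + 1·0 + 1·2 = 0
  col T2: 1·1 + 3·0 + 1·0 + 1·-1 = 0
  col T3: 1·2 + 3·0 + 1·0 + 1·-2 = 0
  col T4: 1·-1 + 3·0 + 1·0 + 1·1 = 0

y = (P0:1, P1:3, P2:1, P3:1)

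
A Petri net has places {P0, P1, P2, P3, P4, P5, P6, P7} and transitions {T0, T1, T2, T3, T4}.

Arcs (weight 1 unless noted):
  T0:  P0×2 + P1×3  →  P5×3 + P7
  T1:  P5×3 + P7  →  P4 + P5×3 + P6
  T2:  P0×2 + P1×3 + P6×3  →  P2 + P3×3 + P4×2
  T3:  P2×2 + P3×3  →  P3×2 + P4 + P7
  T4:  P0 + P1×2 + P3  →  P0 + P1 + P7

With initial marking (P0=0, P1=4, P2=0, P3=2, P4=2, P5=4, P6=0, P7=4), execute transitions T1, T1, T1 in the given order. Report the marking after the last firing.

(P0=0, P1=4, P2=0, P3=2, P4=5, P5=4, P6=3, P7=1)

step 1: fire T1:  (P0=0, P1=4, P2=0, P3=2, P4=2, P5=4, P6=0, P7=4) → (P0=0, P1=4, P2=0, P3=2, P4=3, P5=4, P6=1, P7=3)
step 2: fire T1:  (P0=0, P1=4, P2=0, P3=2, P4=3, P5=4, P6=1, P7=3) → (P0=0, P1=4, P2=0, P3=2, P4=4, P5=4, P6=2, P7=2)
step 3: fire T1:  (P0=0, P1=4, P2=0, P3=2, P4=4, P5=4, P6=2, P7=2) → (P0=0, P1=4, P2=0, P3=2, P4=5, P5=4, P6=3, P7=1)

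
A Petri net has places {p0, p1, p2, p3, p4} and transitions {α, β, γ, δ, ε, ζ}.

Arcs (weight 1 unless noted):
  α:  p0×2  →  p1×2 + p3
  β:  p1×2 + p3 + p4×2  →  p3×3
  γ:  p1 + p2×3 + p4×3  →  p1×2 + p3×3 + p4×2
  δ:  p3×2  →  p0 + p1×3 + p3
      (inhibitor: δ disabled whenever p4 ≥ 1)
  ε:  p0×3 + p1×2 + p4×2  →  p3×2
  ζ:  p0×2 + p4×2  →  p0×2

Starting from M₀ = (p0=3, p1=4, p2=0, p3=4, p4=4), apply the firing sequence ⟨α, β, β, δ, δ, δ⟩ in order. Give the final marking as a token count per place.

(p0=4, p1=11, p2=0, p3=6, p4=0)

step 1: fire α:  (p0=3, p1=4, p2=0, p3=4, p4=4) → (p0=1, p1=6, p2=0, p3=5, p4=4)
step 2: fire β:  (p0=1, p1=6, p2=0, p3=5, p4=4) → (p0=1, p1=4, p2=0, p3=7, p4=2)
step 3: fire β:  (p0=1, p1=4, p2=0, p3=7, p4=2) → (p0=1, p1=2, p2=0, p3=9, p4=0)
step 4: fire δ:  (p0=1, p1=2, p2=0, p3=9, p4=0) → (p0=2, p1=5, p2=0, p3=8, p4=0)
step 5: fire δ:  (p0=2, p1=5, p2=0, p3=8, p4=0) → (p0=3, p1=8, p2=0, p3=7, p4=0)
step 6: fire δ:  (p0=3, p1=8, p2=0, p3=7, p4=0) → (p0=4, p1=11, p2=0, p3=6, p4=0)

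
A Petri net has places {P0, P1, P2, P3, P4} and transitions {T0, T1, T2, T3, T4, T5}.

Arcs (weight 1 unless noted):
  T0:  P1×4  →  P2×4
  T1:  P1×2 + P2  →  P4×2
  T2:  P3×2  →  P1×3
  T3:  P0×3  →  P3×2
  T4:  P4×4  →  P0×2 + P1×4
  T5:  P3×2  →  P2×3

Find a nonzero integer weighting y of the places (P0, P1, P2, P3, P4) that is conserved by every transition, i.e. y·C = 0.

Incidence matrix C (rows=places, cols=transitions):
       T0   T1   T2   T3   T4   T5
   P0   0    0    0   -3    2    0
   P1  -4   -2    3    0    4    0
   P2   4   -1    0    0    0    3
   P3   0    0   -2    2    0   -2
   P4   0    2    0    0   -4    0

Candidate y = [2, 2, 2, 3, 3]; check y·C column-wise:
  col T0: 2·0 + 2·-4 + 2·4 + 3·0 + 3·0 = 0
  col T1: 2·0 + 2·-2 + 2·-1 + 3·0 + 3·2 = 0
  col T2: 2·0 + 2·3 + 2·0 + 3·-2 + 3·0 = 0
  col T3: 2·-3 + 2·0 + 2·0 + 3·2 + 3·0 = 0
  col T4: 2·2 + 2·4 + 2·0 + 3·0 + 3·-4 = 0
  col T5: 2·0 + 2·0 + 2·3 + 3·-2 + 3·0 = 0

y = (P0:2, P1:2, P2:2, P3:3, P4:3)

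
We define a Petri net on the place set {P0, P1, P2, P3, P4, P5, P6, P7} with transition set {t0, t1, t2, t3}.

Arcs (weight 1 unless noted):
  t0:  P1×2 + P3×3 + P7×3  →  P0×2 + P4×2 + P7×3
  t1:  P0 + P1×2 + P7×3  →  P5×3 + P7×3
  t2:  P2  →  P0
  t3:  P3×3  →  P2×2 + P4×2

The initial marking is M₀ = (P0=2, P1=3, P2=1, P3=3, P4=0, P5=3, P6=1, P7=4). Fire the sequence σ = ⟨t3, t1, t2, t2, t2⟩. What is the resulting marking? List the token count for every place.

(P0=4, P1=1, P2=0, P3=0, P4=2, P5=6, P6=1, P7=4)

step 1: fire t3:  (P0=2, P1=3, P2=1, P3=3, P4=0, P5=3, P6=1, P7=4) → (P0=2, P1=3, P2=3, P3=0, P4=2, P5=3, P6=1, P7=4)
step 2: fire t1:  (P0=2, P1=3, P2=3, P3=0, P4=2, P5=3, P6=1, P7=4) → (P0=1, P1=1, P2=3, P3=0, P4=2, P5=6, P6=1, P7=4)
step 3: fire t2:  (P0=1, P1=1, P2=3, P3=0, P4=2, P5=6, P6=1, P7=4) → (P0=2, P1=1, P2=2, P3=0, P4=2, P5=6, P6=1, P7=4)
step 4: fire t2:  (P0=2, P1=1, P2=2, P3=0, P4=2, P5=6, P6=1, P7=4) → (P0=3, P1=1, P2=1, P3=0, P4=2, P5=6, P6=1, P7=4)
step 5: fire t2:  (P0=3, P1=1, P2=1, P3=0, P4=2, P5=6, P6=1, P7=4) → (P0=4, P1=1, P2=0, P3=0, P4=2, P5=6, P6=1, P7=4)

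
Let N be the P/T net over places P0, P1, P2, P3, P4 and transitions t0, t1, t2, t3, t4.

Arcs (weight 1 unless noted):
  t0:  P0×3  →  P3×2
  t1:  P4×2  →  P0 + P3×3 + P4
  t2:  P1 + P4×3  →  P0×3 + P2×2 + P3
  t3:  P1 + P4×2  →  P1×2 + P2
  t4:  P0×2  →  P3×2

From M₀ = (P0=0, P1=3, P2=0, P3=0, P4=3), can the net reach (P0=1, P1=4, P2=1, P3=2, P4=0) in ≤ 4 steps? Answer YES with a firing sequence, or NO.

NO — not reachable within 4 firings

depth 0: 1 marking
depth 1: 4 markings reached so far
depth 2: 8 markings reached so far
depth 3: 9 markings reached so far
depth 4: 9 markings reached so far
(frontier empty at depth 4; search complete)
target is not among the 9 markings reachable within 4 steps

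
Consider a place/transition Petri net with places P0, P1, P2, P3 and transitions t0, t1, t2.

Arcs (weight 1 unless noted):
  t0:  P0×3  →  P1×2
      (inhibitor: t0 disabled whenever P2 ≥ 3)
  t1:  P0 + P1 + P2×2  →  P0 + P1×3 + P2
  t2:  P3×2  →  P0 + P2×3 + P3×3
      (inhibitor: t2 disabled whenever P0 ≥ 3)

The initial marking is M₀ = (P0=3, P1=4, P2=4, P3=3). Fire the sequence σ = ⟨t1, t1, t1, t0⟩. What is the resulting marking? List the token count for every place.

(P0=0, P1=12, P2=1, P3=3)

step 1: fire t1:  (P0=3, P1=4, P2=4, P3=3) → (P0=3, P1=6, P2=3, P3=3)
step 2: fire t1:  (P0=3, P1=6, P2=3, P3=3) → (P0=3, P1=8, P2=2, P3=3)
step 3: fire t1:  (P0=3, P1=8, P2=2, P3=3) → (P0=3, P1=10, P2=1, P3=3)
step 4: fire t0:  (P0=3, P1=10, P2=1, P3=3) → (P0=0, P1=12, P2=1, P3=3)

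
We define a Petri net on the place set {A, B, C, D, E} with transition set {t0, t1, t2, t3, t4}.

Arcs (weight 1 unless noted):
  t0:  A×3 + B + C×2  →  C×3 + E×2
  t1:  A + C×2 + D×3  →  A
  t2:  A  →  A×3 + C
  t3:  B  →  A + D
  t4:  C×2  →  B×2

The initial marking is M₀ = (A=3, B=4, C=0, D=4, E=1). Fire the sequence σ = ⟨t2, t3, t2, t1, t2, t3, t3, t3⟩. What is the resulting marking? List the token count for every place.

step 1: fire t2:  (A=3, B=4, C=0, D=4, E=1) → (A=5, B=4, C=1, D=4, E=1)
step 2: fire t3:  (A=5, B=4, C=1, D=4, E=1) → (A=6, B=3, C=1, D=5, E=1)
step 3: fire t2:  (A=6, B=3, C=1, D=5, E=1) → (A=8, B=3, C=2, D=5, E=1)
step 4: fire t1:  (A=8, B=3, C=2, D=5, E=1) → (A=8, B=3, C=0, D=2, E=1)
step 5: fire t2:  (A=8, B=3, C=0, D=2, E=1) → (A=10, B=3, C=1, D=2, E=1)
step 6: fire t3:  (A=10, B=3, C=1, D=2, E=1) → (A=11, B=2, C=1, D=3, E=1)
step 7: fire t3:  (A=11, B=2, C=1, D=3, E=1) → (A=12, B=1, C=1, D=4, E=1)
step 8: fire t3:  (A=12, B=1, C=1, D=4, E=1) → (A=13, B=0, C=1, D=5, E=1)

(A=13, B=0, C=1, D=5, E=1)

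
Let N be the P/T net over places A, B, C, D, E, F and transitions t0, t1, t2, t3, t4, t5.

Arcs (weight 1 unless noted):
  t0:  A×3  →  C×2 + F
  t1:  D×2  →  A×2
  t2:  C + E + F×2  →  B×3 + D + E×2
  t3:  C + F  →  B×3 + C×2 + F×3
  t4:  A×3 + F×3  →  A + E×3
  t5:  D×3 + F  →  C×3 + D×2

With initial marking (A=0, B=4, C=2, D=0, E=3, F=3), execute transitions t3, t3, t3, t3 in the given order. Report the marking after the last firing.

step 1: fire t3:  (A=0, B=4, C=2, D=0, E=3, F=3) → (A=0, B=7, C=3, D=0, E=3, F=5)
step 2: fire t3:  (A=0, B=7, C=3, D=0, E=3, F=5) → (A=0, B=10, C=4, D=0, E=3, F=7)
step 3: fire t3:  (A=0, B=10, C=4, D=0, E=3, F=7) → (A=0, B=13, C=5, D=0, E=3, F=9)
step 4: fire t3:  (A=0, B=13, C=5, D=0, E=3, F=9) → (A=0, B=16, C=6, D=0, E=3, F=11)

(A=0, B=16, C=6, D=0, E=3, F=11)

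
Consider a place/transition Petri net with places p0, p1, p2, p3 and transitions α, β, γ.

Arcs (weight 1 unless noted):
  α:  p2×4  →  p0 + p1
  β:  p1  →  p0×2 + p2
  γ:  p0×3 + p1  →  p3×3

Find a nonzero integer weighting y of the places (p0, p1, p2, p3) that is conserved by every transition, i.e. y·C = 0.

Incidence matrix C (rows=places, cols=transitions):
        α    β    γ
   p0   1    2   -3
   p1   1   -1   -1
   p2  -4    1    0
   p3   0    0    3

Candidate y = [1, 3, 1, 2]; check y·C column-wise:
  col α: 1·1 + 3·1 + 1·-4 + 2·0 = 0
  col β: 1·2 + 3·-1 + 1·1 + 2·0 = 0
  col γ: 1·-3 + 3·-1 + 1·0 + 2·3 = 0

y = (p0:1, p1:3, p2:1, p3:2)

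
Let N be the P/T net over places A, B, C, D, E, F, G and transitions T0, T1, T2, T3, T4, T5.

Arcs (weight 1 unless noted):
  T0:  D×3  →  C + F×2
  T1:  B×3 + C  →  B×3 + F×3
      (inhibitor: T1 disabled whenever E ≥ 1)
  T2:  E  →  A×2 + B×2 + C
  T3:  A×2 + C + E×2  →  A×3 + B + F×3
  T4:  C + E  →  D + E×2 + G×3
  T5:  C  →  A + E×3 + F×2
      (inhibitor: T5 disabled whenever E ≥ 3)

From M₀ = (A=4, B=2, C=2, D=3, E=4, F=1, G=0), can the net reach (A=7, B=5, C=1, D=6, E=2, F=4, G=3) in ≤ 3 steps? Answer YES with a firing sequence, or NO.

depth 0: 1 marking
depth 1: 5 markings reached so far
depth 2: 15 markings reached so far
depth 3: 29 markings reached so far
target is not among the 29 markings reachable within 3 steps

NO — not reachable within 3 firings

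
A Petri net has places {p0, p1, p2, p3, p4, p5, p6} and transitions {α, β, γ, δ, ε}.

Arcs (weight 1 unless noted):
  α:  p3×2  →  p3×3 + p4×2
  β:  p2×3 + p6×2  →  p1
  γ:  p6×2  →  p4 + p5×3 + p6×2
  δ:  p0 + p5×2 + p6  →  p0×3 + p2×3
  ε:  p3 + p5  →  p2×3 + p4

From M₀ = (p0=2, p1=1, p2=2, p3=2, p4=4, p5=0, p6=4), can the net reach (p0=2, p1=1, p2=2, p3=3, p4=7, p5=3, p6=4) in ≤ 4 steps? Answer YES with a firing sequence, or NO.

YES — reachable via ⟨α, γ⟩ (2 firings)

step 1: fire α:  (p0=2, p1=1, p2=2, p3=2, p4=4, p5=0, p6=4) → (p0=2, p1=1, p2=2, p3=3, p4=6, p5=0, p6=4)
step 2: fire γ:  (p0=2, p1=1, p2=2, p3=3, p4=6, p5=0, p6=4) → (p0=2, p1=1, p2=2, p3=3, p4=7, p5=3, p6=4)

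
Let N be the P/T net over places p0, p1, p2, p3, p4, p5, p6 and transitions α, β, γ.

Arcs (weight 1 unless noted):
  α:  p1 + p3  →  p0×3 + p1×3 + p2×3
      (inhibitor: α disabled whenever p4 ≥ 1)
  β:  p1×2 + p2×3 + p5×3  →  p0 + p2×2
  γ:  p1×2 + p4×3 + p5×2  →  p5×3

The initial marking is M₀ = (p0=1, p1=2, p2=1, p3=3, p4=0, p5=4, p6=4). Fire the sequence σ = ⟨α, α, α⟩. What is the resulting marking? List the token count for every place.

(p0=10, p1=8, p2=10, p3=0, p4=0, p5=4, p6=4)

step 1: fire α:  (p0=1, p1=2, p2=1, p3=3, p4=0, p5=4, p6=4) → (p0=4, p1=4, p2=4, p3=2, p4=0, p5=4, p6=4)
step 2: fire α:  (p0=4, p1=4, p2=4, p3=2, p4=0, p5=4, p6=4) → (p0=7, p1=6, p2=7, p3=1, p4=0, p5=4, p6=4)
step 3: fire α:  (p0=7, p1=6, p2=7, p3=1, p4=0, p5=4, p6=4) → (p0=10, p1=8, p2=10, p3=0, p4=0, p5=4, p6=4)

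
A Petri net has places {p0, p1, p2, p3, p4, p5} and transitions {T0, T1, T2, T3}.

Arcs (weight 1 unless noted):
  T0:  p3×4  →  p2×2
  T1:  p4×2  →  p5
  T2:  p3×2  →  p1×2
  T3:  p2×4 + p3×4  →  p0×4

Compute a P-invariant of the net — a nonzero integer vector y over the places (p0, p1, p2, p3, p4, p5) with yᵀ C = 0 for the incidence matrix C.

Incidence matrix C (rows=places, cols=transitions):
       T0   T1   T2   T3
   p0   0    0    0    4
   p1   0    0    2    0
   p2   2    0    0   -4
   p3  -4    0   -2   -4
   p4   0   -2    0    0
   p5   0    1    0    0

Candidate y = [3, 1, 2, 1, 0, 0]; check y·C column-wise:
  col T0: 3·0 + 1·0 + 2·2 + 1·-4 = 0
  col T1: 3·0 + 1·0 + 2·0 + 1·0 + 0·-2 + 0·1 = 0
  col T2: 3·0 + 1·2 + 2·0 + 1·-2 = 0
  col T3: 3·4 + 1·0 + 2·-4 + 1·-4 = 0

y = (p0:3, p1:1, p2:2, p3:1, p4:0, p5:0)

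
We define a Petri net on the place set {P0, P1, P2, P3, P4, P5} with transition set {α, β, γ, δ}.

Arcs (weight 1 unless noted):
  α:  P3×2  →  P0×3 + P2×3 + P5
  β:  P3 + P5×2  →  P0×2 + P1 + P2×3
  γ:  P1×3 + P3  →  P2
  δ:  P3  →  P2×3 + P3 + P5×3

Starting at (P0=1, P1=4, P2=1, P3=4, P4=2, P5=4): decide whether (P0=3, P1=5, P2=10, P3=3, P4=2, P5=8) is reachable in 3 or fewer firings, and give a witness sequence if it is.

YES — reachable via ⟨β, δ, δ⟩ (3 firings)

step 1: fire β:  (P0=1, P1=4, P2=1, P3=4, P4=2, P5=4) → (P0=3, P1=5, P2=4, P3=3, P4=2, P5=2)
step 2: fire δ:  (P0=3, P1=5, P2=4, P3=3, P4=2, P5=2) → (P0=3, P1=5, P2=7, P3=3, P4=2, P5=5)
step 3: fire δ:  (P0=3, P1=5, P2=7, P3=3, P4=2, P5=5) → (P0=3, P1=5, P2=10, P3=3, P4=2, P5=8)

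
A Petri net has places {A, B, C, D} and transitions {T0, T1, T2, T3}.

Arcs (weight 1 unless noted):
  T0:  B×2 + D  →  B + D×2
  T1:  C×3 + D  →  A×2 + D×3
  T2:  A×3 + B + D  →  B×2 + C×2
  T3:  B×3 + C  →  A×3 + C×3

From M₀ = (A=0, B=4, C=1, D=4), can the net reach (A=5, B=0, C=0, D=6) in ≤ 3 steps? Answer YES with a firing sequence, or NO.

depth 0: 1 marking
depth 1: 3 markings reached so far
depth 2: 7 markings reached so far
depth 3: 11 markings reached so far
target is not among the 11 markings reachable within 3 steps

NO — not reachable within 3 firings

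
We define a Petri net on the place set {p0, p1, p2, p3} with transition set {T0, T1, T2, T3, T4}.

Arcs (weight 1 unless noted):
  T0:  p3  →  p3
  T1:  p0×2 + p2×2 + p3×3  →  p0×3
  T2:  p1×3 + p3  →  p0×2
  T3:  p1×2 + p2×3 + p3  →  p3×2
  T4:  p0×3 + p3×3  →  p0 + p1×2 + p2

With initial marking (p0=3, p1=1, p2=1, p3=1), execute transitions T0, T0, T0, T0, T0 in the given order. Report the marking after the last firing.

(p0=3, p1=1, p2=1, p3=1)

step 1: fire T0:  (p0=3, p1=1, p2=1, p3=1) → (p0=3, p1=1, p2=1, p3=1)
step 2: fire T0:  (p0=3, p1=1, p2=1, p3=1) → (p0=3, p1=1, p2=1, p3=1)
step 3: fire T0:  (p0=3, p1=1, p2=1, p3=1) → (p0=3, p1=1, p2=1, p3=1)
step 4: fire T0:  (p0=3, p1=1, p2=1, p3=1) → (p0=3, p1=1, p2=1, p3=1)
step 5: fire T0:  (p0=3, p1=1, p2=1, p3=1) → (p0=3, p1=1, p2=1, p3=1)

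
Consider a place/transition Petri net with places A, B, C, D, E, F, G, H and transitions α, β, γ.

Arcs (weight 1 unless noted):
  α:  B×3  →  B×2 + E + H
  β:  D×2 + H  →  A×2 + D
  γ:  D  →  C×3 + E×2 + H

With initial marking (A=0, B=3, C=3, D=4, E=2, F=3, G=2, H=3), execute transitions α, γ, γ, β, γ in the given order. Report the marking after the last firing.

step 1: fire α:  (A=0, B=3, C=3, D=4, E=2, F=3, G=2, H=3) → (A=0, B=2, C=3, D=4, E=3, F=3, G=2, H=4)
step 2: fire γ:  (A=0, B=2, C=3, D=4, E=3, F=3, G=2, H=4) → (A=0, B=2, C=6, D=3, E=5, F=3, G=2, H=5)
step 3: fire γ:  (A=0, B=2, C=6, D=3, E=5, F=3, G=2, H=5) → (A=0, B=2, C=9, D=2, E=7, F=3, G=2, H=6)
step 4: fire β:  (A=0, B=2, C=9, D=2, E=7, F=3, G=2, H=6) → (A=2, B=2, C=9, D=1, E=7, F=3, G=2, H=5)
step 5: fire γ:  (A=2, B=2, C=9, D=1, E=7, F=3, G=2, H=5) → (A=2, B=2, C=12, D=0, E=9, F=3, G=2, H=6)

(A=2, B=2, C=12, D=0, E=9, F=3, G=2, H=6)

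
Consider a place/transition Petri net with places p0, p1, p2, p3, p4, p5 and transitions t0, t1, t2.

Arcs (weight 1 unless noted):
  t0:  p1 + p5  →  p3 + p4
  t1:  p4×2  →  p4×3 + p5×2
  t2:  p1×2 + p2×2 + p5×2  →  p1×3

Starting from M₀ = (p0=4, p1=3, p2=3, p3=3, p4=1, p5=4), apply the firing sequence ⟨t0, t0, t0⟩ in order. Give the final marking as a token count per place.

step 1: fire t0:  (p0=4, p1=3, p2=3, p3=3, p4=1, p5=4) → (p0=4, p1=2, p2=3, p3=4, p4=2, p5=3)
step 2: fire t0:  (p0=4, p1=2, p2=3, p3=4, p4=2, p5=3) → (p0=4, p1=1, p2=3, p3=5, p4=3, p5=2)
step 3: fire t0:  (p0=4, p1=1, p2=3, p3=5, p4=3, p5=2) → (p0=4, p1=0, p2=3, p3=6, p4=4, p5=1)

(p0=4, p1=0, p2=3, p3=6, p4=4, p5=1)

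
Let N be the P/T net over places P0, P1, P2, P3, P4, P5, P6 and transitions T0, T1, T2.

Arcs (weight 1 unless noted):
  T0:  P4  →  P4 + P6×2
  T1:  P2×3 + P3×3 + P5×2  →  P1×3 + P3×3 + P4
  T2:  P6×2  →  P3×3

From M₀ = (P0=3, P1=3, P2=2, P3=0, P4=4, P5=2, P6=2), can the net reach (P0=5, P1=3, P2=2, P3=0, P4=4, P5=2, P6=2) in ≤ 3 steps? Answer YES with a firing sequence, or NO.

NO — not reachable within 3 firings

depth 0: 1 marking
depth 1: 3 markings reached so far
depth 2: 5 markings reached so far
depth 3: 8 markings reached so far
target is not among the 8 markings reachable within 3 steps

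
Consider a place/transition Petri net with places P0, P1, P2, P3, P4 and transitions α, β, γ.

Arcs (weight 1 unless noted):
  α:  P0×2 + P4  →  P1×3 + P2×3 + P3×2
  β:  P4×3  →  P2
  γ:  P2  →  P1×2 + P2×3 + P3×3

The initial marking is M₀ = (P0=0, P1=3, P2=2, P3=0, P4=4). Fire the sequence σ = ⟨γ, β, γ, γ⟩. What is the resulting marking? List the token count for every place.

(P0=0, P1=9, P2=9, P3=9, P4=1)

step 1: fire γ:  (P0=0, P1=3, P2=2, P3=0, P4=4) → (P0=0, P1=5, P2=4, P3=3, P4=4)
step 2: fire β:  (P0=0, P1=5, P2=4, P3=3, P4=4) → (P0=0, P1=5, P2=5, P3=3, P4=1)
step 3: fire γ:  (P0=0, P1=5, P2=5, P3=3, P4=1) → (P0=0, P1=7, P2=7, P3=6, P4=1)
step 4: fire γ:  (P0=0, P1=7, P2=7, P3=6, P4=1) → (P0=0, P1=9, P2=9, P3=9, P4=1)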